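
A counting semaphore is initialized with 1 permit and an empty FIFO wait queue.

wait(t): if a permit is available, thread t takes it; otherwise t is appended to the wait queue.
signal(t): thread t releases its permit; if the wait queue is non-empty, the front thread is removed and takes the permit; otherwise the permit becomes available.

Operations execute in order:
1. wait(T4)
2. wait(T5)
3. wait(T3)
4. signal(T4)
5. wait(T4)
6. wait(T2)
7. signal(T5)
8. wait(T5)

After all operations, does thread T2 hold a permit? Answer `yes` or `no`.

Step 1: wait(T4) -> count=0 queue=[] holders={T4}
Step 2: wait(T5) -> count=0 queue=[T5] holders={T4}
Step 3: wait(T3) -> count=0 queue=[T5,T3] holders={T4}
Step 4: signal(T4) -> count=0 queue=[T3] holders={T5}
Step 5: wait(T4) -> count=0 queue=[T3,T4] holders={T5}
Step 6: wait(T2) -> count=0 queue=[T3,T4,T2] holders={T5}
Step 7: signal(T5) -> count=0 queue=[T4,T2] holders={T3}
Step 8: wait(T5) -> count=0 queue=[T4,T2,T5] holders={T3}
Final holders: {T3} -> T2 not in holders

Answer: no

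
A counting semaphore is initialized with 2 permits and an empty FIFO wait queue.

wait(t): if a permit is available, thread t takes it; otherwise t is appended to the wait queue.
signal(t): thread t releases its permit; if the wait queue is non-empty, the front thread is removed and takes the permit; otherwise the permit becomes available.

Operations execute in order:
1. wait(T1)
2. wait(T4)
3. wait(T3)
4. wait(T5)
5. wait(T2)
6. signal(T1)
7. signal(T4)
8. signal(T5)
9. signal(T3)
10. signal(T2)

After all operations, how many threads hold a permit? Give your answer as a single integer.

Answer: 0

Derivation:
Step 1: wait(T1) -> count=1 queue=[] holders={T1}
Step 2: wait(T4) -> count=0 queue=[] holders={T1,T4}
Step 3: wait(T3) -> count=0 queue=[T3] holders={T1,T4}
Step 4: wait(T5) -> count=0 queue=[T3,T5] holders={T1,T4}
Step 5: wait(T2) -> count=0 queue=[T3,T5,T2] holders={T1,T4}
Step 6: signal(T1) -> count=0 queue=[T5,T2] holders={T3,T4}
Step 7: signal(T4) -> count=0 queue=[T2] holders={T3,T5}
Step 8: signal(T5) -> count=0 queue=[] holders={T2,T3}
Step 9: signal(T3) -> count=1 queue=[] holders={T2}
Step 10: signal(T2) -> count=2 queue=[] holders={none}
Final holders: {none} -> 0 thread(s)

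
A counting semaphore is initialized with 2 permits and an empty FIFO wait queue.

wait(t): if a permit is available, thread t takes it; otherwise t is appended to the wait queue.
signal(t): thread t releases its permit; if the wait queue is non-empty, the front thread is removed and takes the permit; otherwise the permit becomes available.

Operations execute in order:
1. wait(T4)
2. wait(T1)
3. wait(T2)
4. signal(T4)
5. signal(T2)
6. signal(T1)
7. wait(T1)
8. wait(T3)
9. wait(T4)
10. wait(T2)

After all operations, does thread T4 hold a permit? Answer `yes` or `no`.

Step 1: wait(T4) -> count=1 queue=[] holders={T4}
Step 2: wait(T1) -> count=0 queue=[] holders={T1,T4}
Step 3: wait(T2) -> count=0 queue=[T2] holders={T1,T4}
Step 4: signal(T4) -> count=0 queue=[] holders={T1,T2}
Step 5: signal(T2) -> count=1 queue=[] holders={T1}
Step 6: signal(T1) -> count=2 queue=[] holders={none}
Step 7: wait(T1) -> count=1 queue=[] holders={T1}
Step 8: wait(T3) -> count=0 queue=[] holders={T1,T3}
Step 9: wait(T4) -> count=0 queue=[T4] holders={T1,T3}
Step 10: wait(T2) -> count=0 queue=[T4,T2] holders={T1,T3}
Final holders: {T1,T3} -> T4 not in holders

Answer: no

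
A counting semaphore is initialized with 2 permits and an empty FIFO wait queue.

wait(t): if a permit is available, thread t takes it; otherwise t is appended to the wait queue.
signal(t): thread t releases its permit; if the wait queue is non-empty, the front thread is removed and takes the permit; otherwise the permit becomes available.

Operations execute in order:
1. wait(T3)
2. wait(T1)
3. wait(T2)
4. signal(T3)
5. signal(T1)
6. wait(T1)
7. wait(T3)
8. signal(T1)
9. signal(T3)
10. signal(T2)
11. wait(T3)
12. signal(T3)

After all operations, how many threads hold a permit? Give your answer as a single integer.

Step 1: wait(T3) -> count=1 queue=[] holders={T3}
Step 2: wait(T1) -> count=0 queue=[] holders={T1,T3}
Step 3: wait(T2) -> count=0 queue=[T2] holders={T1,T3}
Step 4: signal(T3) -> count=0 queue=[] holders={T1,T2}
Step 5: signal(T1) -> count=1 queue=[] holders={T2}
Step 6: wait(T1) -> count=0 queue=[] holders={T1,T2}
Step 7: wait(T3) -> count=0 queue=[T3] holders={T1,T2}
Step 8: signal(T1) -> count=0 queue=[] holders={T2,T3}
Step 9: signal(T3) -> count=1 queue=[] holders={T2}
Step 10: signal(T2) -> count=2 queue=[] holders={none}
Step 11: wait(T3) -> count=1 queue=[] holders={T3}
Step 12: signal(T3) -> count=2 queue=[] holders={none}
Final holders: {none} -> 0 thread(s)

Answer: 0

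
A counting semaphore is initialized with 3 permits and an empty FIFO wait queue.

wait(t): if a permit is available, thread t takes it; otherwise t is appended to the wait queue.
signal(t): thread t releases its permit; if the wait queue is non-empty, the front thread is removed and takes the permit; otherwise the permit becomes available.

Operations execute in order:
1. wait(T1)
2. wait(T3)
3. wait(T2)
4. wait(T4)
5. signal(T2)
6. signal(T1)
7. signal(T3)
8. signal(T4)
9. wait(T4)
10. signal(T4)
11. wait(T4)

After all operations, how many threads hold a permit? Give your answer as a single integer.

Answer: 1

Derivation:
Step 1: wait(T1) -> count=2 queue=[] holders={T1}
Step 2: wait(T3) -> count=1 queue=[] holders={T1,T3}
Step 3: wait(T2) -> count=0 queue=[] holders={T1,T2,T3}
Step 4: wait(T4) -> count=0 queue=[T4] holders={T1,T2,T3}
Step 5: signal(T2) -> count=0 queue=[] holders={T1,T3,T4}
Step 6: signal(T1) -> count=1 queue=[] holders={T3,T4}
Step 7: signal(T3) -> count=2 queue=[] holders={T4}
Step 8: signal(T4) -> count=3 queue=[] holders={none}
Step 9: wait(T4) -> count=2 queue=[] holders={T4}
Step 10: signal(T4) -> count=3 queue=[] holders={none}
Step 11: wait(T4) -> count=2 queue=[] holders={T4}
Final holders: {T4} -> 1 thread(s)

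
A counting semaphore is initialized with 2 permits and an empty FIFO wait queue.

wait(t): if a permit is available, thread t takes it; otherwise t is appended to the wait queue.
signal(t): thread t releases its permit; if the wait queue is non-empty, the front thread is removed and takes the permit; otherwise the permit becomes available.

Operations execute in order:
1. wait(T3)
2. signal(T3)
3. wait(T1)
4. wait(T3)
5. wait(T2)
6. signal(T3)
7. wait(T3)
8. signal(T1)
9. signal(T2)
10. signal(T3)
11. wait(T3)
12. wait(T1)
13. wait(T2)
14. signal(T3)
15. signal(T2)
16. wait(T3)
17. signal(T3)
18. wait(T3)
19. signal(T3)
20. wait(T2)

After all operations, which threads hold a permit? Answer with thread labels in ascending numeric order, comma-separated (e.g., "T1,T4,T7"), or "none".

Answer: T1,T2

Derivation:
Step 1: wait(T3) -> count=1 queue=[] holders={T3}
Step 2: signal(T3) -> count=2 queue=[] holders={none}
Step 3: wait(T1) -> count=1 queue=[] holders={T1}
Step 4: wait(T3) -> count=0 queue=[] holders={T1,T3}
Step 5: wait(T2) -> count=0 queue=[T2] holders={T1,T3}
Step 6: signal(T3) -> count=0 queue=[] holders={T1,T2}
Step 7: wait(T3) -> count=0 queue=[T3] holders={T1,T2}
Step 8: signal(T1) -> count=0 queue=[] holders={T2,T3}
Step 9: signal(T2) -> count=1 queue=[] holders={T3}
Step 10: signal(T3) -> count=2 queue=[] holders={none}
Step 11: wait(T3) -> count=1 queue=[] holders={T3}
Step 12: wait(T1) -> count=0 queue=[] holders={T1,T3}
Step 13: wait(T2) -> count=0 queue=[T2] holders={T1,T3}
Step 14: signal(T3) -> count=0 queue=[] holders={T1,T2}
Step 15: signal(T2) -> count=1 queue=[] holders={T1}
Step 16: wait(T3) -> count=0 queue=[] holders={T1,T3}
Step 17: signal(T3) -> count=1 queue=[] holders={T1}
Step 18: wait(T3) -> count=0 queue=[] holders={T1,T3}
Step 19: signal(T3) -> count=1 queue=[] holders={T1}
Step 20: wait(T2) -> count=0 queue=[] holders={T1,T2}
Final holders: T1,T2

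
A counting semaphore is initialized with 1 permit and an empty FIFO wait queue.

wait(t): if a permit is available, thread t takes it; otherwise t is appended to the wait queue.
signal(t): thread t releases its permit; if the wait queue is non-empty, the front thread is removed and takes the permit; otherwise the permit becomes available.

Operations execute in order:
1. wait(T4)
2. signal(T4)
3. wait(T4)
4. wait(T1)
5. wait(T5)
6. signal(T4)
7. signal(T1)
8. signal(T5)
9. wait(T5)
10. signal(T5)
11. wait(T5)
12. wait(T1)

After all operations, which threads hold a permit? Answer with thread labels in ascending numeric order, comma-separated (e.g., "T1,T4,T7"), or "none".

Step 1: wait(T4) -> count=0 queue=[] holders={T4}
Step 2: signal(T4) -> count=1 queue=[] holders={none}
Step 3: wait(T4) -> count=0 queue=[] holders={T4}
Step 4: wait(T1) -> count=0 queue=[T1] holders={T4}
Step 5: wait(T5) -> count=0 queue=[T1,T5] holders={T4}
Step 6: signal(T4) -> count=0 queue=[T5] holders={T1}
Step 7: signal(T1) -> count=0 queue=[] holders={T5}
Step 8: signal(T5) -> count=1 queue=[] holders={none}
Step 9: wait(T5) -> count=0 queue=[] holders={T5}
Step 10: signal(T5) -> count=1 queue=[] holders={none}
Step 11: wait(T5) -> count=0 queue=[] holders={T5}
Step 12: wait(T1) -> count=0 queue=[T1] holders={T5}
Final holders: T5

Answer: T5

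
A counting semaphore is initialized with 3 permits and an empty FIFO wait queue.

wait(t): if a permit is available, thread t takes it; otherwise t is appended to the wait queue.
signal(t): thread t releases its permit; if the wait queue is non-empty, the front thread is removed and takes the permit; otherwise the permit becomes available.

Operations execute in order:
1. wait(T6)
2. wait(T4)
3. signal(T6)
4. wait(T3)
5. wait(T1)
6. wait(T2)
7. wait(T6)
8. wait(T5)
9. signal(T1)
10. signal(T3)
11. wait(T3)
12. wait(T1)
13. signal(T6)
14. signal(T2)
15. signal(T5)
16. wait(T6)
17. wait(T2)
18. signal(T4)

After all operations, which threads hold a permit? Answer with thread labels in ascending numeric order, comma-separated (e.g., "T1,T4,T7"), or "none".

Step 1: wait(T6) -> count=2 queue=[] holders={T6}
Step 2: wait(T4) -> count=1 queue=[] holders={T4,T6}
Step 3: signal(T6) -> count=2 queue=[] holders={T4}
Step 4: wait(T3) -> count=1 queue=[] holders={T3,T4}
Step 5: wait(T1) -> count=0 queue=[] holders={T1,T3,T4}
Step 6: wait(T2) -> count=0 queue=[T2] holders={T1,T3,T4}
Step 7: wait(T6) -> count=0 queue=[T2,T6] holders={T1,T3,T4}
Step 8: wait(T5) -> count=0 queue=[T2,T6,T5] holders={T1,T3,T4}
Step 9: signal(T1) -> count=0 queue=[T6,T5] holders={T2,T3,T4}
Step 10: signal(T3) -> count=0 queue=[T5] holders={T2,T4,T6}
Step 11: wait(T3) -> count=0 queue=[T5,T3] holders={T2,T4,T6}
Step 12: wait(T1) -> count=0 queue=[T5,T3,T1] holders={T2,T4,T6}
Step 13: signal(T6) -> count=0 queue=[T3,T1] holders={T2,T4,T5}
Step 14: signal(T2) -> count=0 queue=[T1] holders={T3,T4,T5}
Step 15: signal(T5) -> count=0 queue=[] holders={T1,T3,T4}
Step 16: wait(T6) -> count=0 queue=[T6] holders={T1,T3,T4}
Step 17: wait(T2) -> count=0 queue=[T6,T2] holders={T1,T3,T4}
Step 18: signal(T4) -> count=0 queue=[T2] holders={T1,T3,T6}
Final holders: T1,T3,T6

Answer: T1,T3,T6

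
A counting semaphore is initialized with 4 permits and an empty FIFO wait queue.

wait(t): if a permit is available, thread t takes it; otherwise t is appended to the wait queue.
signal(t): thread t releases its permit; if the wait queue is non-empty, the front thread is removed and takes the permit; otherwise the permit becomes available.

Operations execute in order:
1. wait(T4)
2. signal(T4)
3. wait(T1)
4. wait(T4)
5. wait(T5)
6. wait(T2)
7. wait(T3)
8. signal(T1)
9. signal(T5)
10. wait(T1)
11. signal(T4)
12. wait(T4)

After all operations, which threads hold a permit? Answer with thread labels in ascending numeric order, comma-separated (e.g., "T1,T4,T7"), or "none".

Step 1: wait(T4) -> count=3 queue=[] holders={T4}
Step 2: signal(T4) -> count=4 queue=[] holders={none}
Step 3: wait(T1) -> count=3 queue=[] holders={T1}
Step 4: wait(T4) -> count=2 queue=[] holders={T1,T4}
Step 5: wait(T5) -> count=1 queue=[] holders={T1,T4,T5}
Step 6: wait(T2) -> count=0 queue=[] holders={T1,T2,T4,T5}
Step 7: wait(T3) -> count=0 queue=[T3] holders={T1,T2,T4,T5}
Step 8: signal(T1) -> count=0 queue=[] holders={T2,T3,T4,T5}
Step 9: signal(T5) -> count=1 queue=[] holders={T2,T3,T4}
Step 10: wait(T1) -> count=0 queue=[] holders={T1,T2,T3,T4}
Step 11: signal(T4) -> count=1 queue=[] holders={T1,T2,T3}
Step 12: wait(T4) -> count=0 queue=[] holders={T1,T2,T3,T4}
Final holders: T1,T2,T3,T4

Answer: T1,T2,T3,T4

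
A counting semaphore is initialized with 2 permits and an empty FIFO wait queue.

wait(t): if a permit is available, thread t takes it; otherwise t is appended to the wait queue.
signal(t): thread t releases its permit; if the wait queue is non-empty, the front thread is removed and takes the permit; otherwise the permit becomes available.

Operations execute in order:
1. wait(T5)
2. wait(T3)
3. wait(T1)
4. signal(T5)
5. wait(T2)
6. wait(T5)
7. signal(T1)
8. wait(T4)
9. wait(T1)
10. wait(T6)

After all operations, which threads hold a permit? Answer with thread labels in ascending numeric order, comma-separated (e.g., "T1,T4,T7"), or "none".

Answer: T2,T3

Derivation:
Step 1: wait(T5) -> count=1 queue=[] holders={T5}
Step 2: wait(T3) -> count=0 queue=[] holders={T3,T5}
Step 3: wait(T1) -> count=0 queue=[T1] holders={T3,T5}
Step 4: signal(T5) -> count=0 queue=[] holders={T1,T3}
Step 5: wait(T2) -> count=0 queue=[T2] holders={T1,T3}
Step 6: wait(T5) -> count=0 queue=[T2,T5] holders={T1,T3}
Step 7: signal(T1) -> count=0 queue=[T5] holders={T2,T3}
Step 8: wait(T4) -> count=0 queue=[T5,T4] holders={T2,T3}
Step 9: wait(T1) -> count=0 queue=[T5,T4,T1] holders={T2,T3}
Step 10: wait(T6) -> count=0 queue=[T5,T4,T1,T6] holders={T2,T3}
Final holders: T2,T3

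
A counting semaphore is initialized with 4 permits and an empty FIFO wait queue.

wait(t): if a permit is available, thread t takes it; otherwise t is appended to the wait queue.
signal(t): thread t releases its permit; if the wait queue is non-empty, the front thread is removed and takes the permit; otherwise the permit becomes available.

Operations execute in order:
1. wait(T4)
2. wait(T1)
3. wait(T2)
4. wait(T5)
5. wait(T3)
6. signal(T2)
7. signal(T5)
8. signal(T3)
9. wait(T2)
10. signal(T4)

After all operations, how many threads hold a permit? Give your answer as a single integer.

Step 1: wait(T4) -> count=3 queue=[] holders={T4}
Step 2: wait(T1) -> count=2 queue=[] holders={T1,T4}
Step 3: wait(T2) -> count=1 queue=[] holders={T1,T2,T4}
Step 4: wait(T5) -> count=0 queue=[] holders={T1,T2,T4,T5}
Step 5: wait(T3) -> count=0 queue=[T3] holders={T1,T2,T4,T5}
Step 6: signal(T2) -> count=0 queue=[] holders={T1,T3,T4,T5}
Step 7: signal(T5) -> count=1 queue=[] holders={T1,T3,T4}
Step 8: signal(T3) -> count=2 queue=[] holders={T1,T4}
Step 9: wait(T2) -> count=1 queue=[] holders={T1,T2,T4}
Step 10: signal(T4) -> count=2 queue=[] holders={T1,T2}
Final holders: {T1,T2} -> 2 thread(s)

Answer: 2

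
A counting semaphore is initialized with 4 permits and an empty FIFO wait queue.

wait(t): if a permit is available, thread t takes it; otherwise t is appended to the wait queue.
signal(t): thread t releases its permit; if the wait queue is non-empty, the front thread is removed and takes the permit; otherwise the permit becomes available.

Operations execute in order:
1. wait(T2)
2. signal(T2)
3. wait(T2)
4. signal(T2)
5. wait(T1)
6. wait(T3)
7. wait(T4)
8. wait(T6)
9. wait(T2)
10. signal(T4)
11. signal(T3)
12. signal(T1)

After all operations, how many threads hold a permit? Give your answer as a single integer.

Answer: 2

Derivation:
Step 1: wait(T2) -> count=3 queue=[] holders={T2}
Step 2: signal(T2) -> count=4 queue=[] holders={none}
Step 3: wait(T2) -> count=3 queue=[] holders={T2}
Step 4: signal(T2) -> count=4 queue=[] holders={none}
Step 5: wait(T1) -> count=3 queue=[] holders={T1}
Step 6: wait(T3) -> count=2 queue=[] holders={T1,T3}
Step 7: wait(T4) -> count=1 queue=[] holders={T1,T3,T4}
Step 8: wait(T6) -> count=0 queue=[] holders={T1,T3,T4,T6}
Step 9: wait(T2) -> count=0 queue=[T2] holders={T1,T3,T4,T6}
Step 10: signal(T4) -> count=0 queue=[] holders={T1,T2,T3,T6}
Step 11: signal(T3) -> count=1 queue=[] holders={T1,T2,T6}
Step 12: signal(T1) -> count=2 queue=[] holders={T2,T6}
Final holders: {T2,T6} -> 2 thread(s)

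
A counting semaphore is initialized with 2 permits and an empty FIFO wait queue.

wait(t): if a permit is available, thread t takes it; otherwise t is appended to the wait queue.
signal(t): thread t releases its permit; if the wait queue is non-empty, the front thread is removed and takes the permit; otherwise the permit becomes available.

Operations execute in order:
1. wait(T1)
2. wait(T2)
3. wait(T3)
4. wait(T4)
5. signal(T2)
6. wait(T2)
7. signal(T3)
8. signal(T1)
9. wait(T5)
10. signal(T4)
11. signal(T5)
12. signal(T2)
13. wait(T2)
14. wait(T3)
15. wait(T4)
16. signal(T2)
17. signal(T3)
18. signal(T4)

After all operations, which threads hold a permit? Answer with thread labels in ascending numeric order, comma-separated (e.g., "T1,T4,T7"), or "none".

Step 1: wait(T1) -> count=1 queue=[] holders={T1}
Step 2: wait(T2) -> count=0 queue=[] holders={T1,T2}
Step 3: wait(T3) -> count=0 queue=[T3] holders={T1,T2}
Step 4: wait(T4) -> count=0 queue=[T3,T4] holders={T1,T2}
Step 5: signal(T2) -> count=0 queue=[T4] holders={T1,T3}
Step 6: wait(T2) -> count=0 queue=[T4,T2] holders={T1,T3}
Step 7: signal(T3) -> count=0 queue=[T2] holders={T1,T4}
Step 8: signal(T1) -> count=0 queue=[] holders={T2,T4}
Step 9: wait(T5) -> count=0 queue=[T5] holders={T2,T4}
Step 10: signal(T4) -> count=0 queue=[] holders={T2,T5}
Step 11: signal(T5) -> count=1 queue=[] holders={T2}
Step 12: signal(T2) -> count=2 queue=[] holders={none}
Step 13: wait(T2) -> count=1 queue=[] holders={T2}
Step 14: wait(T3) -> count=0 queue=[] holders={T2,T3}
Step 15: wait(T4) -> count=0 queue=[T4] holders={T2,T3}
Step 16: signal(T2) -> count=0 queue=[] holders={T3,T4}
Step 17: signal(T3) -> count=1 queue=[] holders={T4}
Step 18: signal(T4) -> count=2 queue=[] holders={none}
Final holders: none

Answer: none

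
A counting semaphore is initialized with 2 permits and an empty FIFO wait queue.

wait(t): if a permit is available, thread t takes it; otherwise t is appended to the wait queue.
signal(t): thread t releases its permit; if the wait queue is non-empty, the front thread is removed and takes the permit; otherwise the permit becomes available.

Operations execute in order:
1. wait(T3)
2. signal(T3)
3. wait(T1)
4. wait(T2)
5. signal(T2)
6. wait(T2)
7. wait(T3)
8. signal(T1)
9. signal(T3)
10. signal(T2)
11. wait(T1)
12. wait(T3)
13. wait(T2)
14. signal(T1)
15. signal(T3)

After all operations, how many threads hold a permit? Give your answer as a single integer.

Answer: 1

Derivation:
Step 1: wait(T3) -> count=1 queue=[] holders={T3}
Step 2: signal(T3) -> count=2 queue=[] holders={none}
Step 3: wait(T1) -> count=1 queue=[] holders={T1}
Step 4: wait(T2) -> count=0 queue=[] holders={T1,T2}
Step 5: signal(T2) -> count=1 queue=[] holders={T1}
Step 6: wait(T2) -> count=0 queue=[] holders={T1,T2}
Step 7: wait(T3) -> count=0 queue=[T3] holders={T1,T2}
Step 8: signal(T1) -> count=0 queue=[] holders={T2,T3}
Step 9: signal(T3) -> count=1 queue=[] holders={T2}
Step 10: signal(T2) -> count=2 queue=[] holders={none}
Step 11: wait(T1) -> count=1 queue=[] holders={T1}
Step 12: wait(T3) -> count=0 queue=[] holders={T1,T3}
Step 13: wait(T2) -> count=0 queue=[T2] holders={T1,T3}
Step 14: signal(T1) -> count=0 queue=[] holders={T2,T3}
Step 15: signal(T3) -> count=1 queue=[] holders={T2}
Final holders: {T2} -> 1 thread(s)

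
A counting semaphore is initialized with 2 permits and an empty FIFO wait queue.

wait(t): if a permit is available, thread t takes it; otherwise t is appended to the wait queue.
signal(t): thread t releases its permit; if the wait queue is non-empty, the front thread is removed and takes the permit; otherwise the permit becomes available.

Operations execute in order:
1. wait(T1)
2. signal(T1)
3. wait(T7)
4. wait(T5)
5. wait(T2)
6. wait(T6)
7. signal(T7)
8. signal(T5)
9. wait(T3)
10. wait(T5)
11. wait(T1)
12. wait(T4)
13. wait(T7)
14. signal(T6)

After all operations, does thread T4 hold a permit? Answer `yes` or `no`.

Step 1: wait(T1) -> count=1 queue=[] holders={T1}
Step 2: signal(T1) -> count=2 queue=[] holders={none}
Step 3: wait(T7) -> count=1 queue=[] holders={T7}
Step 4: wait(T5) -> count=0 queue=[] holders={T5,T7}
Step 5: wait(T2) -> count=0 queue=[T2] holders={T5,T7}
Step 6: wait(T6) -> count=0 queue=[T2,T6] holders={T5,T7}
Step 7: signal(T7) -> count=0 queue=[T6] holders={T2,T5}
Step 8: signal(T5) -> count=0 queue=[] holders={T2,T6}
Step 9: wait(T3) -> count=0 queue=[T3] holders={T2,T6}
Step 10: wait(T5) -> count=0 queue=[T3,T5] holders={T2,T6}
Step 11: wait(T1) -> count=0 queue=[T3,T5,T1] holders={T2,T6}
Step 12: wait(T4) -> count=0 queue=[T3,T5,T1,T4] holders={T2,T6}
Step 13: wait(T7) -> count=0 queue=[T3,T5,T1,T4,T7] holders={T2,T6}
Step 14: signal(T6) -> count=0 queue=[T5,T1,T4,T7] holders={T2,T3}
Final holders: {T2,T3} -> T4 not in holders

Answer: no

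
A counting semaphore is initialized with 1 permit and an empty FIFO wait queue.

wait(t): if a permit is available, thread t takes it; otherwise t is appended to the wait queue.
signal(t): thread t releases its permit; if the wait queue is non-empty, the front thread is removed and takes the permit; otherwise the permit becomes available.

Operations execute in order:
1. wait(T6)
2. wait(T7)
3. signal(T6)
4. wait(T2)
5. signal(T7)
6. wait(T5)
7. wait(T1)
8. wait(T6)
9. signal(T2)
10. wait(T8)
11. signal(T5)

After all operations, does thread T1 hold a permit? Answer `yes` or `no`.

Step 1: wait(T6) -> count=0 queue=[] holders={T6}
Step 2: wait(T7) -> count=0 queue=[T7] holders={T6}
Step 3: signal(T6) -> count=0 queue=[] holders={T7}
Step 4: wait(T2) -> count=0 queue=[T2] holders={T7}
Step 5: signal(T7) -> count=0 queue=[] holders={T2}
Step 6: wait(T5) -> count=0 queue=[T5] holders={T2}
Step 7: wait(T1) -> count=0 queue=[T5,T1] holders={T2}
Step 8: wait(T6) -> count=0 queue=[T5,T1,T6] holders={T2}
Step 9: signal(T2) -> count=0 queue=[T1,T6] holders={T5}
Step 10: wait(T8) -> count=0 queue=[T1,T6,T8] holders={T5}
Step 11: signal(T5) -> count=0 queue=[T6,T8] holders={T1}
Final holders: {T1} -> T1 in holders

Answer: yes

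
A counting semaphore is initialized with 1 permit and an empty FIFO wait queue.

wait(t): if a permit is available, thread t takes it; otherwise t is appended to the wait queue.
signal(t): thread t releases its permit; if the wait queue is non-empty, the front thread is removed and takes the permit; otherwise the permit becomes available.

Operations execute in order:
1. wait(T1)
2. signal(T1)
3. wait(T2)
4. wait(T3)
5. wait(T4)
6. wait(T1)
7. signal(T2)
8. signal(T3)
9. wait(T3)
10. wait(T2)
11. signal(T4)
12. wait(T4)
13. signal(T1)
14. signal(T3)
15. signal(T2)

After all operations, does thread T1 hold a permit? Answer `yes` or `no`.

Step 1: wait(T1) -> count=0 queue=[] holders={T1}
Step 2: signal(T1) -> count=1 queue=[] holders={none}
Step 3: wait(T2) -> count=0 queue=[] holders={T2}
Step 4: wait(T3) -> count=0 queue=[T3] holders={T2}
Step 5: wait(T4) -> count=0 queue=[T3,T4] holders={T2}
Step 6: wait(T1) -> count=0 queue=[T3,T4,T1] holders={T2}
Step 7: signal(T2) -> count=0 queue=[T4,T1] holders={T3}
Step 8: signal(T3) -> count=0 queue=[T1] holders={T4}
Step 9: wait(T3) -> count=0 queue=[T1,T3] holders={T4}
Step 10: wait(T2) -> count=0 queue=[T1,T3,T2] holders={T4}
Step 11: signal(T4) -> count=0 queue=[T3,T2] holders={T1}
Step 12: wait(T4) -> count=0 queue=[T3,T2,T4] holders={T1}
Step 13: signal(T1) -> count=0 queue=[T2,T4] holders={T3}
Step 14: signal(T3) -> count=0 queue=[T4] holders={T2}
Step 15: signal(T2) -> count=0 queue=[] holders={T4}
Final holders: {T4} -> T1 not in holders

Answer: no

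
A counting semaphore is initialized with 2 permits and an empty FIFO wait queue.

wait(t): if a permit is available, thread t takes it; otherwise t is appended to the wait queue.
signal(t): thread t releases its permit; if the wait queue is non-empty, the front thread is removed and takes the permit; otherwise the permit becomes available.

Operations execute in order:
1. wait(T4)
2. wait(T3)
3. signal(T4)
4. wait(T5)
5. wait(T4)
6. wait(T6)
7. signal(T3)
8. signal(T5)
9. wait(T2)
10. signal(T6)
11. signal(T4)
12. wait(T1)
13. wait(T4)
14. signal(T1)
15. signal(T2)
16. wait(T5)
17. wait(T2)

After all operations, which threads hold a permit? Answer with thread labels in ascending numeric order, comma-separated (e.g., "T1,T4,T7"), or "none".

Step 1: wait(T4) -> count=1 queue=[] holders={T4}
Step 2: wait(T3) -> count=0 queue=[] holders={T3,T4}
Step 3: signal(T4) -> count=1 queue=[] holders={T3}
Step 4: wait(T5) -> count=0 queue=[] holders={T3,T5}
Step 5: wait(T4) -> count=0 queue=[T4] holders={T3,T5}
Step 6: wait(T6) -> count=0 queue=[T4,T6] holders={T3,T5}
Step 7: signal(T3) -> count=0 queue=[T6] holders={T4,T5}
Step 8: signal(T5) -> count=0 queue=[] holders={T4,T6}
Step 9: wait(T2) -> count=0 queue=[T2] holders={T4,T6}
Step 10: signal(T6) -> count=0 queue=[] holders={T2,T4}
Step 11: signal(T4) -> count=1 queue=[] holders={T2}
Step 12: wait(T1) -> count=0 queue=[] holders={T1,T2}
Step 13: wait(T4) -> count=0 queue=[T4] holders={T1,T2}
Step 14: signal(T1) -> count=0 queue=[] holders={T2,T4}
Step 15: signal(T2) -> count=1 queue=[] holders={T4}
Step 16: wait(T5) -> count=0 queue=[] holders={T4,T5}
Step 17: wait(T2) -> count=0 queue=[T2] holders={T4,T5}
Final holders: T4,T5

Answer: T4,T5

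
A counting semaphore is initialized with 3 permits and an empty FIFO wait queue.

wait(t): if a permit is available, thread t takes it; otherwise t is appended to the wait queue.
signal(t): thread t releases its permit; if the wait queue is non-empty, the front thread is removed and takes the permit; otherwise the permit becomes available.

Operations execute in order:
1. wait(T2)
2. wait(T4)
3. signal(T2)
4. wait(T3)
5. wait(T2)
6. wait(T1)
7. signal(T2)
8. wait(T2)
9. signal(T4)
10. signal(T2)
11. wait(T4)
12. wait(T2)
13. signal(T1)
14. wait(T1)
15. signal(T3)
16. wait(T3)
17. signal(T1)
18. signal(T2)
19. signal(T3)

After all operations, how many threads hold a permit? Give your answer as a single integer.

Step 1: wait(T2) -> count=2 queue=[] holders={T2}
Step 2: wait(T4) -> count=1 queue=[] holders={T2,T4}
Step 3: signal(T2) -> count=2 queue=[] holders={T4}
Step 4: wait(T3) -> count=1 queue=[] holders={T3,T4}
Step 5: wait(T2) -> count=0 queue=[] holders={T2,T3,T4}
Step 6: wait(T1) -> count=0 queue=[T1] holders={T2,T3,T4}
Step 7: signal(T2) -> count=0 queue=[] holders={T1,T3,T4}
Step 8: wait(T2) -> count=0 queue=[T2] holders={T1,T3,T4}
Step 9: signal(T4) -> count=0 queue=[] holders={T1,T2,T3}
Step 10: signal(T2) -> count=1 queue=[] holders={T1,T3}
Step 11: wait(T4) -> count=0 queue=[] holders={T1,T3,T4}
Step 12: wait(T2) -> count=0 queue=[T2] holders={T1,T3,T4}
Step 13: signal(T1) -> count=0 queue=[] holders={T2,T3,T4}
Step 14: wait(T1) -> count=0 queue=[T1] holders={T2,T3,T4}
Step 15: signal(T3) -> count=0 queue=[] holders={T1,T2,T4}
Step 16: wait(T3) -> count=0 queue=[T3] holders={T1,T2,T4}
Step 17: signal(T1) -> count=0 queue=[] holders={T2,T3,T4}
Step 18: signal(T2) -> count=1 queue=[] holders={T3,T4}
Step 19: signal(T3) -> count=2 queue=[] holders={T4}
Final holders: {T4} -> 1 thread(s)

Answer: 1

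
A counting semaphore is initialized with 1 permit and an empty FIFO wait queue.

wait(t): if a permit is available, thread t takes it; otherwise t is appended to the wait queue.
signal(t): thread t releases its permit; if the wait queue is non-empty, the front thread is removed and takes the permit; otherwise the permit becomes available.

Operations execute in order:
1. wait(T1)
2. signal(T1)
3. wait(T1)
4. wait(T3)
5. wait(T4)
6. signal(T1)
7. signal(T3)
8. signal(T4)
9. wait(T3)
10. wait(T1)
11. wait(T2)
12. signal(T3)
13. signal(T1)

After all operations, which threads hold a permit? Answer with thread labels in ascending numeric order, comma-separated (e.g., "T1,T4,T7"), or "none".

Answer: T2

Derivation:
Step 1: wait(T1) -> count=0 queue=[] holders={T1}
Step 2: signal(T1) -> count=1 queue=[] holders={none}
Step 3: wait(T1) -> count=0 queue=[] holders={T1}
Step 4: wait(T3) -> count=0 queue=[T3] holders={T1}
Step 5: wait(T4) -> count=0 queue=[T3,T4] holders={T1}
Step 6: signal(T1) -> count=0 queue=[T4] holders={T3}
Step 7: signal(T3) -> count=0 queue=[] holders={T4}
Step 8: signal(T4) -> count=1 queue=[] holders={none}
Step 9: wait(T3) -> count=0 queue=[] holders={T3}
Step 10: wait(T1) -> count=0 queue=[T1] holders={T3}
Step 11: wait(T2) -> count=0 queue=[T1,T2] holders={T3}
Step 12: signal(T3) -> count=0 queue=[T2] holders={T1}
Step 13: signal(T1) -> count=0 queue=[] holders={T2}
Final holders: T2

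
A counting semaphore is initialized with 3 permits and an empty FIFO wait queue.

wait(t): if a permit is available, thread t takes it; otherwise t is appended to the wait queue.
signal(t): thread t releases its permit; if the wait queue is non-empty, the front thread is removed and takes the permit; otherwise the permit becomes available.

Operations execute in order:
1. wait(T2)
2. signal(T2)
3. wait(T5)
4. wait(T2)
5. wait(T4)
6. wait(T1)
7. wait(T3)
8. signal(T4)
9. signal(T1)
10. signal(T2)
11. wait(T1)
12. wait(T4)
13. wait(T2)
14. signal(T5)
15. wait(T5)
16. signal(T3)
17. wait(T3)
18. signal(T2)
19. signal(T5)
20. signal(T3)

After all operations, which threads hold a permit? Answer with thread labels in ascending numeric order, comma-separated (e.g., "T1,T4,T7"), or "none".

Answer: T1,T4

Derivation:
Step 1: wait(T2) -> count=2 queue=[] holders={T2}
Step 2: signal(T2) -> count=3 queue=[] holders={none}
Step 3: wait(T5) -> count=2 queue=[] holders={T5}
Step 4: wait(T2) -> count=1 queue=[] holders={T2,T5}
Step 5: wait(T4) -> count=0 queue=[] holders={T2,T4,T5}
Step 6: wait(T1) -> count=0 queue=[T1] holders={T2,T4,T5}
Step 7: wait(T3) -> count=0 queue=[T1,T3] holders={T2,T4,T5}
Step 8: signal(T4) -> count=0 queue=[T3] holders={T1,T2,T5}
Step 9: signal(T1) -> count=0 queue=[] holders={T2,T3,T5}
Step 10: signal(T2) -> count=1 queue=[] holders={T3,T5}
Step 11: wait(T1) -> count=0 queue=[] holders={T1,T3,T5}
Step 12: wait(T4) -> count=0 queue=[T4] holders={T1,T3,T5}
Step 13: wait(T2) -> count=0 queue=[T4,T2] holders={T1,T3,T5}
Step 14: signal(T5) -> count=0 queue=[T2] holders={T1,T3,T4}
Step 15: wait(T5) -> count=0 queue=[T2,T5] holders={T1,T3,T4}
Step 16: signal(T3) -> count=0 queue=[T5] holders={T1,T2,T4}
Step 17: wait(T3) -> count=0 queue=[T5,T3] holders={T1,T2,T4}
Step 18: signal(T2) -> count=0 queue=[T3] holders={T1,T4,T5}
Step 19: signal(T5) -> count=0 queue=[] holders={T1,T3,T4}
Step 20: signal(T3) -> count=1 queue=[] holders={T1,T4}
Final holders: T1,T4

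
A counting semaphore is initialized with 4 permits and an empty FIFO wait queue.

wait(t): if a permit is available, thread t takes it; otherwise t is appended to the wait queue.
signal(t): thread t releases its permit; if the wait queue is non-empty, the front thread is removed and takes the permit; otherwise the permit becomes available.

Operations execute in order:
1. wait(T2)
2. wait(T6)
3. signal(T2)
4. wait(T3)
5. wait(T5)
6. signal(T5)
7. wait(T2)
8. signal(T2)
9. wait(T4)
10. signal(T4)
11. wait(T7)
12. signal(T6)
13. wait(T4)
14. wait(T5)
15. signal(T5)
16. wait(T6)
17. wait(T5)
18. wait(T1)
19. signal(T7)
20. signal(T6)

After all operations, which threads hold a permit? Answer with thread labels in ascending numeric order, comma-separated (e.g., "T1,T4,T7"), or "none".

Answer: T1,T3,T4,T5

Derivation:
Step 1: wait(T2) -> count=3 queue=[] holders={T2}
Step 2: wait(T6) -> count=2 queue=[] holders={T2,T6}
Step 3: signal(T2) -> count=3 queue=[] holders={T6}
Step 4: wait(T3) -> count=2 queue=[] holders={T3,T6}
Step 5: wait(T5) -> count=1 queue=[] holders={T3,T5,T6}
Step 6: signal(T5) -> count=2 queue=[] holders={T3,T6}
Step 7: wait(T2) -> count=1 queue=[] holders={T2,T3,T6}
Step 8: signal(T2) -> count=2 queue=[] holders={T3,T6}
Step 9: wait(T4) -> count=1 queue=[] holders={T3,T4,T6}
Step 10: signal(T4) -> count=2 queue=[] holders={T3,T6}
Step 11: wait(T7) -> count=1 queue=[] holders={T3,T6,T7}
Step 12: signal(T6) -> count=2 queue=[] holders={T3,T7}
Step 13: wait(T4) -> count=1 queue=[] holders={T3,T4,T7}
Step 14: wait(T5) -> count=0 queue=[] holders={T3,T4,T5,T7}
Step 15: signal(T5) -> count=1 queue=[] holders={T3,T4,T7}
Step 16: wait(T6) -> count=0 queue=[] holders={T3,T4,T6,T7}
Step 17: wait(T5) -> count=0 queue=[T5] holders={T3,T4,T6,T7}
Step 18: wait(T1) -> count=0 queue=[T5,T1] holders={T3,T4,T6,T7}
Step 19: signal(T7) -> count=0 queue=[T1] holders={T3,T4,T5,T6}
Step 20: signal(T6) -> count=0 queue=[] holders={T1,T3,T4,T5}
Final holders: T1,T3,T4,T5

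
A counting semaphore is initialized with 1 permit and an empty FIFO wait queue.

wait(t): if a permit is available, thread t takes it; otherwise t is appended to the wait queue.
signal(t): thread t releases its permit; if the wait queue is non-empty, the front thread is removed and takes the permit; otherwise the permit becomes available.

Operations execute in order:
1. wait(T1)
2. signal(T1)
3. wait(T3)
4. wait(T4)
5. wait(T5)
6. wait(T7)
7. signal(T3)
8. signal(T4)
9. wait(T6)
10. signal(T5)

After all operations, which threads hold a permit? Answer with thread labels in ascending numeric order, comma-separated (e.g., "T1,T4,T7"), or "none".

Step 1: wait(T1) -> count=0 queue=[] holders={T1}
Step 2: signal(T1) -> count=1 queue=[] holders={none}
Step 3: wait(T3) -> count=0 queue=[] holders={T3}
Step 4: wait(T4) -> count=0 queue=[T4] holders={T3}
Step 5: wait(T5) -> count=0 queue=[T4,T5] holders={T3}
Step 6: wait(T7) -> count=0 queue=[T4,T5,T7] holders={T3}
Step 7: signal(T3) -> count=0 queue=[T5,T7] holders={T4}
Step 8: signal(T4) -> count=0 queue=[T7] holders={T5}
Step 9: wait(T6) -> count=0 queue=[T7,T6] holders={T5}
Step 10: signal(T5) -> count=0 queue=[T6] holders={T7}
Final holders: T7

Answer: T7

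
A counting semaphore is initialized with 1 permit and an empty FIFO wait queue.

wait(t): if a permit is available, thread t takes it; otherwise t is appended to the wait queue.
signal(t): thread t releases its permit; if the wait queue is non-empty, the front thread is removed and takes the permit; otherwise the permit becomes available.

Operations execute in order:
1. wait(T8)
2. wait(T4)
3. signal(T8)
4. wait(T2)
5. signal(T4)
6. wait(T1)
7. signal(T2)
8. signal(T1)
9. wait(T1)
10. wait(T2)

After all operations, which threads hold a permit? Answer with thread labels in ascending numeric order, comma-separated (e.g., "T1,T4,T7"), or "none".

Answer: T1

Derivation:
Step 1: wait(T8) -> count=0 queue=[] holders={T8}
Step 2: wait(T4) -> count=0 queue=[T4] holders={T8}
Step 3: signal(T8) -> count=0 queue=[] holders={T4}
Step 4: wait(T2) -> count=0 queue=[T2] holders={T4}
Step 5: signal(T4) -> count=0 queue=[] holders={T2}
Step 6: wait(T1) -> count=0 queue=[T1] holders={T2}
Step 7: signal(T2) -> count=0 queue=[] holders={T1}
Step 8: signal(T1) -> count=1 queue=[] holders={none}
Step 9: wait(T1) -> count=0 queue=[] holders={T1}
Step 10: wait(T2) -> count=0 queue=[T2] holders={T1}
Final holders: T1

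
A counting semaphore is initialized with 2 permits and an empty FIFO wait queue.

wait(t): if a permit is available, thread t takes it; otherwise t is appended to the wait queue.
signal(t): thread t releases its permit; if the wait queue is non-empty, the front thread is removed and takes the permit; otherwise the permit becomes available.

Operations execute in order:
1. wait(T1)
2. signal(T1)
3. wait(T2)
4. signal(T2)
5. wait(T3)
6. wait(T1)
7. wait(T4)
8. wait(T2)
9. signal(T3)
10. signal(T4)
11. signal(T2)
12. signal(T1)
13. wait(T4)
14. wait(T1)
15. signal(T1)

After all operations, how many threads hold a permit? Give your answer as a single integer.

Step 1: wait(T1) -> count=1 queue=[] holders={T1}
Step 2: signal(T1) -> count=2 queue=[] holders={none}
Step 3: wait(T2) -> count=1 queue=[] holders={T2}
Step 4: signal(T2) -> count=2 queue=[] holders={none}
Step 5: wait(T3) -> count=1 queue=[] holders={T3}
Step 6: wait(T1) -> count=0 queue=[] holders={T1,T3}
Step 7: wait(T4) -> count=0 queue=[T4] holders={T1,T3}
Step 8: wait(T2) -> count=0 queue=[T4,T2] holders={T1,T3}
Step 9: signal(T3) -> count=0 queue=[T2] holders={T1,T4}
Step 10: signal(T4) -> count=0 queue=[] holders={T1,T2}
Step 11: signal(T2) -> count=1 queue=[] holders={T1}
Step 12: signal(T1) -> count=2 queue=[] holders={none}
Step 13: wait(T4) -> count=1 queue=[] holders={T4}
Step 14: wait(T1) -> count=0 queue=[] holders={T1,T4}
Step 15: signal(T1) -> count=1 queue=[] holders={T4}
Final holders: {T4} -> 1 thread(s)

Answer: 1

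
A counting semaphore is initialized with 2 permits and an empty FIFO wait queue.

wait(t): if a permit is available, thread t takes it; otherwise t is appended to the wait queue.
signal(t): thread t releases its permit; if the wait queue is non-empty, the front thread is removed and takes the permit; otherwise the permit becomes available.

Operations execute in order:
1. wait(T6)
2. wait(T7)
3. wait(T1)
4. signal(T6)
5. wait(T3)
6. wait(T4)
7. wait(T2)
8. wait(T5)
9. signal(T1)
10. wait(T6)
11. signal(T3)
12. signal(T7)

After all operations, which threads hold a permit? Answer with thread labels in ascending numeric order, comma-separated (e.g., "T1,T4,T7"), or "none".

Step 1: wait(T6) -> count=1 queue=[] holders={T6}
Step 2: wait(T7) -> count=0 queue=[] holders={T6,T7}
Step 3: wait(T1) -> count=0 queue=[T1] holders={T6,T7}
Step 4: signal(T6) -> count=0 queue=[] holders={T1,T7}
Step 5: wait(T3) -> count=0 queue=[T3] holders={T1,T7}
Step 6: wait(T4) -> count=0 queue=[T3,T4] holders={T1,T7}
Step 7: wait(T2) -> count=0 queue=[T3,T4,T2] holders={T1,T7}
Step 8: wait(T5) -> count=0 queue=[T3,T4,T2,T5] holders={T1,T7}
Step 9: signal(T1) -> count=0 queue=[T4,T2,T5] holders={T3,T7}
Step 10: wait(T6) -> count=0 queue=[T4,T2,T5,T6] holders={T3,T7}
Step 11: signal(T3) -> count=0 queue=[T2,T5,T6] holders={T4,T7}
Step 12: signal(T7) -> count=0 queue=[T5,T6] holders={T2,T4}
Final holders: T2,T4

Answer: T2,T4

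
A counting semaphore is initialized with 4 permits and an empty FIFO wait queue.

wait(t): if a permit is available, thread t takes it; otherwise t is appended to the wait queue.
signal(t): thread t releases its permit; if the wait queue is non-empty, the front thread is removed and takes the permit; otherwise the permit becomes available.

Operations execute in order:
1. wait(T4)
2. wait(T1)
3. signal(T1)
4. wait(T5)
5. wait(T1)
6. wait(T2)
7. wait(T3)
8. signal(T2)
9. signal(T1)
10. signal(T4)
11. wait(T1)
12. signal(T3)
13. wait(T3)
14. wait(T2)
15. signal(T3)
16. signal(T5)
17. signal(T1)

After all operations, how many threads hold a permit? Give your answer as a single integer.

Answer: 1

Derivation:
Step 1: wait(T4) -> count=3 queue=[] holders={T4}
Step 2: wait(T1) -> count=2 queue=[] holders={T1,T4}
Step 3: signal(T1) -> count=3 queue=[] holders={T4}
Step 4: wait(T5) -> count=2 queue=[] holders={T4,T5}
Step 5: wait(T1) -> count=1 queue=[] holders={T1,T4,T5}
Step 6: wait(T2) -> count=0 queue=[] holders={T1,T2,T4,T5}
Step 7: wait(T3) -> count=0 queue=[T3] holders={T1,T2,T4,T5}
Step 8: signal(T2) -> count=0 queue=[] holders={T1,T3,T4,T5}
Step 9: signal(T1) -> count=1 queue=[] holders={T3,T4,T5}
Step 10: signal(T4) -> count=2 queue=[] holders={T3,T5}
Step 11: wait(T1) -> count=1 queue=[] holders={T1,T3,T5}
Step 12: signal(T3) -> count=2 queue=[] holders={T1,T5}
Step 13: wait(T3) -> count=1 queue=[] holders={T1,T3,T5}
Step 14: wait(T2) -> count=0 queue=[] holders={T1,T2,T3,T5}
Step 15: signal(T3) -> count=1 queue=[] holders={T1,T2,T5}
Step 16: signal(T5) -> count=2 queue=[] holders={T1,T2}
Step 17: signal(T1) -> count=3 queue=[] holders={T2}
Final holders: {T2} -> 1 thread(s)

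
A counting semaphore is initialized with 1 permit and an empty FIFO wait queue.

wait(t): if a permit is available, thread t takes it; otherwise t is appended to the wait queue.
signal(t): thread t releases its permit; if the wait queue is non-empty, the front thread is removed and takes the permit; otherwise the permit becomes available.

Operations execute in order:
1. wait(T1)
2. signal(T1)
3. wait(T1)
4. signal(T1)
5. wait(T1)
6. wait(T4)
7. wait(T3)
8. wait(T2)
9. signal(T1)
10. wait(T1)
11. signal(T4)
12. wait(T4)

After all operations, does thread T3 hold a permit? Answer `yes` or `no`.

Answer: yes

Derivation:
Step 1: wait(T1) -> count=0 queue=[] holders={T1}
Step 2: signal(T1) -> count=1 queue=[] holders={none}
Step 3: wait(T1) -> count=0 queue=[] holders={T1}
Step 4: signal(T1) -> count=1 queue=[] holders={none}
Step 5: wait(T1) -> count=0 queue=[] holders={T1}
Step 6: wait(T4) -> count=0 queue=[T4] holders={T1}
Step 7: wait(T3) -> count=0 queue=[T4,T3] holders={T1}
Step 8: wait(T2) -> count=0 queue=[T4,T3,T2] holders={T1}
Step 9: signal(T1) -> count=0 queue=[T3,T2] holders={T4}
Step 10: wait(T1) -> count=0 queue=[T3,T2,T1] holders={T4}
Step 11: signal(T4) -> count=0 queue=[T2,T1] holders={T3}
Step 12: wait(T4) -> count=0 queue=[T2,T1,T4] holders={T3}
Final holders: {T3} -> T3 in holders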